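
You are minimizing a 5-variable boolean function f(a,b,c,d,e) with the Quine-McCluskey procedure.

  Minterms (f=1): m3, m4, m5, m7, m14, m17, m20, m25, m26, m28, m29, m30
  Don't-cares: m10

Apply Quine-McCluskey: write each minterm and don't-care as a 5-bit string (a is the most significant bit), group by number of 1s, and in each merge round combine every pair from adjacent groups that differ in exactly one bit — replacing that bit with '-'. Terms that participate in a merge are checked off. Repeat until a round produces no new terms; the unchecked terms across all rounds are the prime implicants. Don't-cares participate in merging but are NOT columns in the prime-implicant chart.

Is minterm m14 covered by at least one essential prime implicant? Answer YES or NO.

Round 0: 00011✓ 00100✓ 00101✓ 00111✓ 01010✓ 01110✓ 10001✓ 10100✓ 11001✓ 11010✓ 11100✓ 11101✓ 11110✓
Round 1: -0100 -1010✓ -1110✓ 00-11 001-1 0010- 01-10✓ 1-001 1-100 11-01 11-10✓ 111-0 1110-
Round 2: -1-10
PIs = {-0100, -1-10, 00-11, 001-1, 0010-, 1-001, 1-100, 11-01, 111-0, 1110-}
Coverage chart:
  m3: 00-11 ←essential
  m4: -0100,0010-
  m5: 001-1,0010-
  m7: 00-11,001-1
  m14: -1-10 ←essential
  m17: 1-001 ←essential
  m20: -0100,1-100
  m25: 1-001,11-01
  m26: -1-10 ←essential
  m28: 1-100,111-0,1110-
  m29: 11-01,1110-
  m30: -1-10,111-0
Essential: -1-10, 00-11, 1-001

YES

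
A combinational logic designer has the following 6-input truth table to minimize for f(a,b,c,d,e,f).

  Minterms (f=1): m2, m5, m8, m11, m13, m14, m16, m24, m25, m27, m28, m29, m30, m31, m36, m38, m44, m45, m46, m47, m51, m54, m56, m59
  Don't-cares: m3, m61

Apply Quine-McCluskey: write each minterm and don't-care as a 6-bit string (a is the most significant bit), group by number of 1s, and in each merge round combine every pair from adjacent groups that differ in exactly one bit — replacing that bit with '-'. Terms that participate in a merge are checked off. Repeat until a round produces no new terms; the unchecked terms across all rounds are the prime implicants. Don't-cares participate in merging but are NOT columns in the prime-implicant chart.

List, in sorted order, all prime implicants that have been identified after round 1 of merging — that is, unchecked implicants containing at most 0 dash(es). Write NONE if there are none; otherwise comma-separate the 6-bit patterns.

size-2^0 implicants → 000010(✓)  000011(✓)  000101(✓)  001000(✓)  001011(✓)  001101(✓)  001110(✓)  010000(✓)  011000(✓)  011001(✓)  011011(✓)  011100(✓)  011101(✓)  011110(✓)  011111(✓)  100100(✓)  100110(✓)  101100(✓)  101101(✓)  101110(✓)  101111(✓)  110011(✓)  110110(✓)  111000(✓)  111011(✓)  111101(✓)
size-2^1 implicants → -01101(✓)  -01110  -11000  -11011  -11101(✓)  0-1000  0-1011  0-1101(✓)  0-1110  00-011  00-101  00001-  01-000  011-00(✓)  011-01(✓)  011-11(✓)  0110-1(✓)  01100-(✓)  0111-0(✓)  0111-1(✓)  01110-(✓)  01111-(✓)  1-0110  1-1101(✓)  10-100(✓)  10-110(✓)  1001-0(✓)  1011-0(✓)  1011-1(✓)  10110-(✓)  10111-(✓)  11-011
size-2^2 implicants → --1101  011--1  011-0-  0111--  10-1-0  1011--
Unchecked terms (primes): --1101, -01110, -11000, -11011, 0-1000, 0-1011, 0-1110, 00-011, 00-101, 00001-, 01-000, 011--1, 011-0-, 0111--, 1-0110, 10-1-0, 1011--, 11-011

NONE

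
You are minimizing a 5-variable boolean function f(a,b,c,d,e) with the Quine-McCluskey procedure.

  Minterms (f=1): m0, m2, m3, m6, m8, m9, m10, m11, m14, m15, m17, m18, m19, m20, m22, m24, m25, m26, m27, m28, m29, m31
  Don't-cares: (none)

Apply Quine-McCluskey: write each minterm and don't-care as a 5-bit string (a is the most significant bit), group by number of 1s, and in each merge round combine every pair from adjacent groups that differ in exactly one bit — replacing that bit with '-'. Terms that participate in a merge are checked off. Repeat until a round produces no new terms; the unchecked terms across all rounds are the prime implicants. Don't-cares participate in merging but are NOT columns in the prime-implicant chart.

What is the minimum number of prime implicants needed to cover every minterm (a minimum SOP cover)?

8

size-2^0 implicants → 00000(✓)  00010(✓)  00011(✓)  00110(✓)  01000(✓)  01001(✓)  01010(✓)  01011(✓)  01110(✓)  01111(✓)  10001(✓)  10010(✓)  10011(✓)  10100(✓)  10110(✓)  11000(✓)  11001(✓)  11010(✓)  11011(✓)  11100(✓)  11101(✓)  11111(✓)
size-2^1 implicants → -0010(✓)  -0011(✓)  -0110(✓)  -1000(✓)  -1001(✓)  -1010(✓)  -1011(✓)  -1111(✓)  0-000(✓)  0-010(✓)  0-011(✓)  0-110(✓)  00-10(✓)  000-0(✓)  0001-(✓)  01-10(✓)  01-11(✓)  010-0(✓)  010-1(✓)  0100-(✓)  0101-(✓)  0111-(✓)  1-001(✓)  1-010(✓)  1-011(✓)  1-100  10-10(✓)  100-1(✓)  1001-(✓)  101-0  11-00(✓)  11-01(✓)  11-11(✓)  110-0(✓)  110-1(✓)  1100-(✓)  1101-(✓)  111-1(✓)  1110-(✓)
size-2^2 implicants → --010(✓)  --011(✓)  -0-10  -001-(✓)  -1-11  -10-0(✓)  -10-1(✓)  -100-(✓)  -101-(✓)  0--10  0-0-0  0-01-(✓)  01-1-  010--(✓)  1-0-1  1-01-(✓)  11--1  11-0-  110--(✓)
size-2^3 implicants → --01-  -10--
Unchecked terms (primes): --01-, -0-10, -1-11, -10--, 0--10, 0-0-0, 01-1-, 1-0-1, 1-100, 101-0, 11--1, 11-0-
Minterm coverage:
  m0 ⊆ 0-0-0 [E]
  m2 ⊆ --01-,-0-10,0--10,0-0-0
  m3 ⊆ --01- [E]
  m6 ⊆ -0-10,0--10
  m8 ⊆ -10--,0-0-0
  m9 ⊆ -10-- [E]
  m10 ⊆ --01-,-10--,0--10,0-0-0,01-1-
  m11 ⊆ --01-,-1-11,-10--,01-1-
  m14 ⊆ 0--10,01-1-
  m15 ⊆ -1-11,01-1-
  m17 ⊆ 1-0-1 [E]
  m18 ⊆ --01-,-0-10
  m19 ⊆ --01-,1-0-1
  m20 ⊆ 1-100,101-0
  m22 ⊆ -0-10,101-0
  m24 ⊆ -10--,11-0-
  m25 ⊆ -10--,1-0-1,11--1,11-0-
  m26 ⊆ --01-,-10--
  m27 ⊆ --01-,-1-11,-10--,1-0-1,11--1
  m28 ⊆ 1-100,11-0-
  m29 ⊆ 11--1,11-0-
  m31 ⊆ -1-11,11--1
E = {--01-, -10--, 0-0-0, 1-0-1}
Petrick residual → -0-10, 01-1-, 1-100, 11--1
Cover = c'd + b'de' + bc' + a'c'e' + a'bd + ac'e + acd'e' + abe  |cover|=8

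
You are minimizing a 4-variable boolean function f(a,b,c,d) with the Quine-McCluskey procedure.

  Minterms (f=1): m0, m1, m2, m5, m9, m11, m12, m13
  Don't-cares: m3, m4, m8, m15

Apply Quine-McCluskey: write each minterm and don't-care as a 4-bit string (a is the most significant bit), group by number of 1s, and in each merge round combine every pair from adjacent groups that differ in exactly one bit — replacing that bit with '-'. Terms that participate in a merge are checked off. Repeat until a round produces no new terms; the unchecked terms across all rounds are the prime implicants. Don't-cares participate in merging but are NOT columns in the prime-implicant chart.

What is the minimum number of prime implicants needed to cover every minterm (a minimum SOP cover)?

Round 0: 0000✓ 0001✓ 0010✓ 0011✓ 0100✓ 0101✓ 1000✓ 1001✓ 1011✓ 1100✓ 1101✓ 1111✓
Round 1: -000✓ -001✓ -011✓ -100✓ -101✓ 0-00✓ 0-01✓ 00-0✓ 00-1✓ 000-✓ 001-✓ 010-✓ 1-00✓ 1-01✓ 1-11✓ 10-1✓ 100-✓ 11-1✓ 110-✓
Round 2: --00✓ --01✓ -0-1 -00-✓ -10-✓ 0-0-✓ 00-- 1--1 1-0-✓
Round 3: --0-
PIs = {--0-, -0-1, 00--, 1--1}
Coverage chart:
  m0: --0-,00--
  m1: --0-,-0-1,00--
  m2: 00-- ←essential
  m5: --0- ←essential
  m9: --0-,-0-1,1--1
  m11: -0-1,1--1
  m12: --0- ←essential
  m13: --0-,1--1
Essential: --0-, 00--
Petrick residual → -0-1
Min cover (3 terms): c' + b'd + a'b'

3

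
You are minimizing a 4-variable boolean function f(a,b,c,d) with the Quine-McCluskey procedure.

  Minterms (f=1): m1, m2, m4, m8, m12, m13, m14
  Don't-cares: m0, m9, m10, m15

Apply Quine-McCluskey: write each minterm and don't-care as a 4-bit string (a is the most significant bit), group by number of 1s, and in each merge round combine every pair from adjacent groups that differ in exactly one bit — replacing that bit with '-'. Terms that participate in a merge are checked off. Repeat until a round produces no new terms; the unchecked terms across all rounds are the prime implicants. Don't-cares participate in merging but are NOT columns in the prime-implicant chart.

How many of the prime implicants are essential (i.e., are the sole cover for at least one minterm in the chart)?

Round 0: 0000✓ 0001✓ 0010✓ 0100✓ 1000✓ 1001✓ 1010✓ 1100✓ 1101✓ 1110✓ 1111✓
Round 1: -000✓ -001✓ -010✓ -100✓ 0-00✓ 00-0✓ 000-✓ 1-00✓ 1-01✓ 1-10✓ 10-0✓ 100-✓ 11-0✓ 11-1✓ 110-✓ 111-✓
Round 2: --00 -0-0 -00- 1--0 1-0- 11--
PIs = {--00, -0-0, -00-, 1--0, 1-0-, 11--}
Coverage chart:
  m1: -00- ←essential
  m2: -0-0 ←essential
  m4: --00 ←essential
  m8: --00,-0-0,-00-,1--0,1-0-
  m12: --00,1--0,1-0-,11--
  m13: 1-0-,11--
  m14: 1--0,11--
Essential: --00, -0-0, -00-

3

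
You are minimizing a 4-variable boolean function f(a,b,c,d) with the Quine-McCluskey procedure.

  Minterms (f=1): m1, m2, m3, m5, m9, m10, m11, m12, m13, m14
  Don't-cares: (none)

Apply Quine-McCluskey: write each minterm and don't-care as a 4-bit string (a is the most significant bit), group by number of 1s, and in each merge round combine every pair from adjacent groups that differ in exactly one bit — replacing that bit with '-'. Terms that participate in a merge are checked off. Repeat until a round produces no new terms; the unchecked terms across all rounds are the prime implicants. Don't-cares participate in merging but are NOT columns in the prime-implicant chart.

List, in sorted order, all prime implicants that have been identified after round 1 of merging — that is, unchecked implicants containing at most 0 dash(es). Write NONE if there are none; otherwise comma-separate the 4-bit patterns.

[col 0] 0001*, 0010*, 0011*, 0101*, 1001*, 1010*, 1011*, 1100*, 1101*, 1110*
[col 1] -001*, -010*, -011*, -101*, 0-01*, 00-1*, 001-*, 1-01*, 1-10, 10-1*, 101-*, 11-0, 110-
[col 2] --01, -0-1, -01-
Prime implicants: --01, -0-1, -01-, 1-10, 11-0, 110-

NONE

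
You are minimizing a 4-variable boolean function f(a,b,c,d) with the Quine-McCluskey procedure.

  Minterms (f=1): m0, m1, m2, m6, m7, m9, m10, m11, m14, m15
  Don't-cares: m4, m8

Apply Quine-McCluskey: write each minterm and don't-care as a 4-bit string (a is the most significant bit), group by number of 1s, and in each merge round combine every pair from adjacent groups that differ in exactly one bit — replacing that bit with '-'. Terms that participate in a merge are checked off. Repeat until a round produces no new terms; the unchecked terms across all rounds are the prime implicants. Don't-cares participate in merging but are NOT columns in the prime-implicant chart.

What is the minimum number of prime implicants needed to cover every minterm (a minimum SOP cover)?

4

size-2^0 implicants → 0000(✓)  0001(✓)  0010(✓)  0100(✓)  0110(✓)  0111(✓)  1000(✓)  1001(✓)  1010(✓)  1011(✓)  1110(✓)  1111(✓)
size-2^1 implicants → -000(✓)  -001(✓)  -010(✓)  -110(✓)  -111(✓)  0-00(✓)  0-10(✓)  00-0(✓)  000-(✓)  01-0(✓)  011-(✓)  1-10(✓)  1-11(✓)  10-0(✓)  10-1(✓)  100-(✓)  101-(✓)  111-(✓)
size-2^2 implicants → --10  -0-0  -00-  -11-  0--0  1-1-  10--
Unchecked terms (primes): --10, -0-0, -00-, -11-, 0--0, 1-1-, 10--
Minterm coverage:
  m0 ⊆ -0-0,-00-,0--0
  m1 ⊆ -00- [E]
  m2 ⊆ --10,-0-0,0--0
  m6 ⊆ --10,-11-,0--0
  m7 ⊆ -11- [E]
  m9 ⊆ -00-,10--
  m10 ⊆ --10,-0-0,1-1-,10--
  m11 ⊆ 1-1-,10--
  m14 ⊆ --10,-11-,1-1-
  m15 ⊆ -11-,1-1-
E = {-00-, -11-}
Petrick residual → --10, 1-1-
Cover = cd' + b'c' + bc + ac  |cover|=4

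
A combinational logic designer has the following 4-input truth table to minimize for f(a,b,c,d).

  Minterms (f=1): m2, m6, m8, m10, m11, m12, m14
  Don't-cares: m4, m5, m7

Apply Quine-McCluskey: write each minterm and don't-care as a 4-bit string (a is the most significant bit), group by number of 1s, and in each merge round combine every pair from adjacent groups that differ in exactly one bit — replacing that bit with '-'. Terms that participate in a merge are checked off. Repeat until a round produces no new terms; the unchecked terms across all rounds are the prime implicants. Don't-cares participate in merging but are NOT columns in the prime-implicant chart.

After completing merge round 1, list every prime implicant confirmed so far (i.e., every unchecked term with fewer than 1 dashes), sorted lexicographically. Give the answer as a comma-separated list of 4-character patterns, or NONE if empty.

NONE

size-2^0 implicants → 0010(✓)  0100(✓)  0101(✓)  0110(✓)  0111(✓)  1000(✓)  1010(✓)  1011(✓)  1100(✓)  1110(✓)
size-2^1 implicants → -010(✓)  -100(✓)  -110(✓)  0-10(✓)  01-0(✓)  01-1(✓)  010-(✓)  011-(✓)  1-00(✓)  1-10(✓)  10-0(✓)  101-  11-0(✓)
size-2^2 implicants → --10  -1-0  01--  1--0
Unchecked terms (primes): --10, -1-0, 01--, 1--0, 101-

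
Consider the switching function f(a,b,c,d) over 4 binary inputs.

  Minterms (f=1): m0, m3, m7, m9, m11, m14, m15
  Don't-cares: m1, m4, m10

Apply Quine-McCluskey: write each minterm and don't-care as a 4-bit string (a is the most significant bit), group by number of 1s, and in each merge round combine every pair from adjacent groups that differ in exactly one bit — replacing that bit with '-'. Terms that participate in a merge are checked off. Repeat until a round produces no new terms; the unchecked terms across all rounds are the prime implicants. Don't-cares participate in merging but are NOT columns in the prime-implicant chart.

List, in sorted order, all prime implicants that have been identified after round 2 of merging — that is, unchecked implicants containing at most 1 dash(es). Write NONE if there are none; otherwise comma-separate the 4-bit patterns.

[col 0] 0000*, 0001*, 0011*, 0100*, 0111*, 1001*, 1010*, 1011*, 1110*, 1111*
[col 1] -001*, -011*, -111*, 0-00, 0-11*, 00-1*, 000-, 1-10*, 1-11*, 10-1*, 101-*, 111-*
[col 2] --11, -0-1, 1-1-
Prime implicants: --11, -0-1, 0-00, 000-, 1-1-

0-00, 000-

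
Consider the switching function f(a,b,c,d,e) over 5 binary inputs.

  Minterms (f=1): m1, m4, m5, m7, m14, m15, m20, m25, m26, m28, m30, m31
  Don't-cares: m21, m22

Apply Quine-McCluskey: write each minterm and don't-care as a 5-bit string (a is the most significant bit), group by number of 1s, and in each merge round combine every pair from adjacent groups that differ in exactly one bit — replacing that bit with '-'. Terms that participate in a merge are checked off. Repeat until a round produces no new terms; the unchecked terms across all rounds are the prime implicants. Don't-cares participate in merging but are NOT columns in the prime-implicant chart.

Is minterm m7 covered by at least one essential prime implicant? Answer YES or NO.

NO

[col 0] 00001*, 00100*, 00101*, 00111*, 01110*, 01111*, 10100*, 10101*, 10110*, 11001, 11010*, 11100*, 11110*, 11111*
[col 1] -0100*, -0101*, -1110*, -1111*, 0-111, 00-01, 001-1, 0010-*, 0111-*, 1-100*, 1-110*, 101-0*, 1010-*, 11-10, 111-0*, 1111-*
[col 2] -010-, -111-, 1-1-0
Prime implicants: -010-, -111-, 0-111, 00-01, 001-1, 1-1-0, 11-10, 11001
PI chart (minterm → PIs covering it):
  1 | 00-01  (sole → essential)
  4 | -010-  (sole → essential)
  5 | -010-,00-01,001-1
  7 | 0-111,001-1
  14 | -111-  (sole → essential)
  15 | -111-,0-111
  20 | -010-,1-1-0
  25 | 11001  (sole → essential)
  26 | 11-10  (sole → essential)
  28 | 1-1-0  (sole → essential)
  30 | -111-,1-1-0,11-10
  31 | -111-  (sole → essential)
Essential prime implicants: -010-, -111-, 00-01, 1-1-0, 11-10, 11001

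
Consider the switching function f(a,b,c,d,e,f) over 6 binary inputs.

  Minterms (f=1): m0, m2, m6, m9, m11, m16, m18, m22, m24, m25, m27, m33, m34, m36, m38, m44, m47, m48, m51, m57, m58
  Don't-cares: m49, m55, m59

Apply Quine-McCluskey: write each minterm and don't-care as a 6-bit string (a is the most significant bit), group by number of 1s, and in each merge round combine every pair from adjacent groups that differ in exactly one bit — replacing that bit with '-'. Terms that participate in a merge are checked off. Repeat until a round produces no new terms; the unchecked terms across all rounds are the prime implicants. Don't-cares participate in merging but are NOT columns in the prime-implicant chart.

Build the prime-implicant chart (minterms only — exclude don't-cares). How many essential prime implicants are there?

[col 0] 000000*, 000010*, 000110*, 001001*, 001011*, 010000*, 010010*, 010110*, 011000*, 011001*, 011011*, 100001*, 100010*, 100100*, 100110*, 101100*, 101111, 110000*, 110001*, 110011*, 110111*, 111001*, 111010*, 111011*
[col 1] -00010*, -00110*, -10000, -11001*, -11011*, 0-0000*, 0-0010*, 0-0110*, 0-1001*, 0-1011*, 000-10*, 0000-0*, 0010-1*, 01-000, 010-10*, 0100-0*, 0110-1*, 01100-, 1-0001, 10-100, 100-10*, 1001-0, 11-001*, 11-011*, 110-11, 1100-1*, 11000-, 1110-1*, 11101-
[col 2] -00-10, -110-1, 0-0-10, 0-00-0, 0-10-1, 11-0-1
Prime implicants: -00-10, -10000, -110-1, 0-0-10, 0-00-0, 0-10-1, 01-000, 01100-, 1-0001, 10-100, 1001-0, 101111, 11-0-1, 110-11, 11000-, 11101-
PI chart (minterm → PIs covering it):
  0 | 0-00-0  (sole → essential)
  2 | -00-10,0-0-10,0-00-0
  6 | -00-10,0-0-10
  9 | 0-10-1  (sole → essential)
  11 | 0-10-1  (sole → essential)
  16 | -10000,0-00-0,01-000
  18 | 0-0-10,0-00-0
  22 | 0-0-10  (sole → essential)
  24 | 01-000,01100-
  25 | -110-1,0-10-1,01100-
  27 | -110-1,0-10-1
  33 | 1-0001  (sole → essential)
  34 | -00-10  (sole → essential)
  36 | 10-100,1001-0
  38 | -00-10,1001-0
  44 | 10-100  (sole → essential)
  47 | 101111  (sole → essential)
  48 | -10000,11000-
  51 | 11-0-1,110-11
  57 | -110-1,11-0-1
  58 | 11101-  (sole → essential)
Essential prime implicants: -00-10, 0-0-10, 0-00-0, 0-10-1, 1-0001, 10-100, 101111, 11101-

8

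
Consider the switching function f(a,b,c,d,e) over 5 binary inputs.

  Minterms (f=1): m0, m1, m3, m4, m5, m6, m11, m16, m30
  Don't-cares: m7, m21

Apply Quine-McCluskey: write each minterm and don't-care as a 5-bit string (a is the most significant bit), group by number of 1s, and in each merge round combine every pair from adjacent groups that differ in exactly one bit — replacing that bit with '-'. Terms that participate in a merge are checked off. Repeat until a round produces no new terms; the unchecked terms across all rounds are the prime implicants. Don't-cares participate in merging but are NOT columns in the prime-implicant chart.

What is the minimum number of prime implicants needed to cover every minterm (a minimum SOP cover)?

[col 0] 00000*, 00001*, 00011*, 00100*, 00101*, 00110*, 00111*, 01011*, 10000*, 10101*, 11110
[col 1] -0000, -0101, 0-011, 00-00*, 00-01*, 00-11*, 000-1*, 0000-*, 001-0*, 001-1*, 0010-*, 0011-*
[col 2] 00--1, 00-0-, 001--
Prime implicants: -0000, -0101, 0-011, 00--1, 00-0-, 001--, 11110
PI chart (minterm → PIs covering it):
  0 | -0000,00-0-
  1 | 00--1,00-0-
  3 | 0-011,00--1
  4 | 00-0-,001--
  5 | -0101,00--1,00-0-,001--
  6 | 001--  (sole → essential)
  11 | 0-011  (sole → essential)
  16 | -0000  (sole → essential)
  30 | 11110  (sole → essential)
Essential prime implicants: -0000, 0-011, 001--, 11110
Petrick residual → 00--1
Minimum SOP uses 5 PIs: b'c'd'e' + a'c'de + a'b'e + a'b'c + abcde'

5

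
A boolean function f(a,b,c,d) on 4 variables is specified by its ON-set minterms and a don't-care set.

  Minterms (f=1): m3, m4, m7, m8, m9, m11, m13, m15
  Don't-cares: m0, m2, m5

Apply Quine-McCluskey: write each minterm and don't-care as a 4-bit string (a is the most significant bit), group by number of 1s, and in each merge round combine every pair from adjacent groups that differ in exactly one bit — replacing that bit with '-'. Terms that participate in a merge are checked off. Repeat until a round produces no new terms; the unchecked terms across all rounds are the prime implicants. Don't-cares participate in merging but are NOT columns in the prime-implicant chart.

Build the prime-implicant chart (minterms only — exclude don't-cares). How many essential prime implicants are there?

0

size-2^0 implicants → 0000(✓)  0010(✓)  0011(✓)  0100(✓)  0101(✓)  0111(✓)  1000(✓)  1001(✓)  1011(✓)  1101(✓)  1111(✓)
size-2^1 implicants → -000  -011(✓)  -101(✓)  -111(✓)  0-00  0-11(✓)  00-0  001-  01-1(✓)  010-  1-01(✓)  1-11(✓)  10-1(✓)  100-  11-1(✓)
size-2^2 implicants → --11  -1-1  1--1
Unchecked terms (primes): --11, -000, -1-1, 0-00, 00-0, 001-, 010-, 1--1, 100-
Minterm coverage:
  m3 ⊆ --11,001-
  m4 ⊆ 0-00,010-
  m7 ⊆ --11,-1-1
  m8 ⊆ -000,100-
  m9 ⊆ 1--1,100-
  m11 ⊆ --11,1--1
  m13 ⊆ -1-1,1--1
  m15 ⊆ --11,-1-1,1--1
(no essential prime implicants)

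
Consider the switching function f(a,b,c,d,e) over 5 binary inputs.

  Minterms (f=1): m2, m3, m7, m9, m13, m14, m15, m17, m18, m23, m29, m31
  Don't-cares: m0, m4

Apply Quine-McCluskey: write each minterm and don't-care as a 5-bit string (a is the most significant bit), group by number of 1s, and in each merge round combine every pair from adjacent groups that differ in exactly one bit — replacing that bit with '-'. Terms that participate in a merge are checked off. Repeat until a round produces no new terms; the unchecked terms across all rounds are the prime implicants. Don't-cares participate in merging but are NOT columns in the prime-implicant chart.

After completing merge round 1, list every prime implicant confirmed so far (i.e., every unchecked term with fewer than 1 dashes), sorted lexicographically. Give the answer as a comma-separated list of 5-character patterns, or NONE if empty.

10001

Round 0: 00000✓ 00010✓ 00011✓ 00100✓ 00111✓ 01001✓ 01101✓ 01110✓ 01111✓ 10001 10010✓ 10111✓ 11101✓ 11111✓
Round 1: -0010 -0111✓ -1101✓ -1111✓ 0-111✓ 00-00 00-11 000-0 0001- 01-01 011-1✓ 0111- 1-111✓ 111-1✓
Round 2: --111 -11-1
PIs = {--111, -0010, -11-1, 00-00, 00-11, 000-0, 0001-, 01-01, 0111-, 10001}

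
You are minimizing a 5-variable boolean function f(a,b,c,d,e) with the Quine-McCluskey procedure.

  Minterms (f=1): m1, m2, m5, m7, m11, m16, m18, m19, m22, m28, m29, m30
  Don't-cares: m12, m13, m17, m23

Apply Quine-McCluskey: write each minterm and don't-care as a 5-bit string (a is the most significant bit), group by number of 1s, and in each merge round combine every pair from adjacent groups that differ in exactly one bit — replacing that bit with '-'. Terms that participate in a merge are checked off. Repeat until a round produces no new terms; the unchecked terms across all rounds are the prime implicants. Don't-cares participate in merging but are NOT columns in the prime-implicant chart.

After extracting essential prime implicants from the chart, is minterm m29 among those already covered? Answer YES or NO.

YES

[col 0] 00001*, 00010*, 00101*, 00111*, 01011, 01100*, 01101*, 10000*, 10001*, 10010*, 10011*, 10110*, 10111*, 11100*, 11101*, 11110*
[col 1] -0001, -0010, -0111, -1100*, -1101*, 0-101, 00-01, 001-1, 0110-*, 1-110, 10-10*, 10-11*, 100-0*, 100-1*, 1000-*, 1001-*, 1011-*, 111-0, 1110-*
[col 2] -110-, 10-1-, 100--
Prime implicants: -0001, -0010, -0111, -110-, 0-101, 00-01, 001-1, 01011, 1-110, 10-1-, 100--, 111-0
PI chart (minterm → PIs covering it):
  1 | -0001,00-01
  2 | -0010  (sole → essential)
  5 | 0-101,00-01,001-1
  7 | -0111,001-1
  11 | 01011  (sole → essential)
  16 | 100--  (sole → essential)
  18 | -0010,10-1-,100--
  19 | 10-1-,100--
  22 | 1-110,10-1-
  28 | -110-,111-0
  29 | -110-  (sole → essential)
  30 | 1-110,111-0
Essential prime implicants: -0010, -110-, 01011, 100--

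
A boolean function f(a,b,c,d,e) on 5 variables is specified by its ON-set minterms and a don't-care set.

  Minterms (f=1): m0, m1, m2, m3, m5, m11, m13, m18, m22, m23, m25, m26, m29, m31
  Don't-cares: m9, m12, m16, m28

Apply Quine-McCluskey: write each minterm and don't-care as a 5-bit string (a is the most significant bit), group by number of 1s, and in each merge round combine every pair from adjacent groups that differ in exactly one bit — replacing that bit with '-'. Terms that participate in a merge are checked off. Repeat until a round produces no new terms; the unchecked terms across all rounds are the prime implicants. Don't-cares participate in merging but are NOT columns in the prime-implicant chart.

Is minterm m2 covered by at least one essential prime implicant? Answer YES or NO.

NO

size-2^0 implicants → 00000(✓)  00001(✓)  00010(✓)  00011(✓)  00101(✓)  01001(✓)  01011(✓)  01100(✓)  01101(✓)  10000(✓)  10010(✓)  10110(✓)  10111(✓)  11001(✓)  11010(✓)  11100(✓)  11101(✓)  11111(✓)
size-2^1 implicants → -0000(✓)  -0010(✓)  -1001(✓)  -1100(✓)  -1101(✓)  0-001(✓)  0-011(✓)  0-101(✓)  00-01(✓)  000-0(✓)  000-1(✓)  0000-(✓)  0001-(✓)  01-01(✓)  010-1(✓)  0110-(✓)  1-010  1-111  10-10  100-0(✓)  1011-  11-01(✓)  111-1  1110-(✓)
size-2^2 implicants → -00-0  -1-01  -110-  0--01  0-0-1  000--
Unchecked terms (primes): -00-0, -1-01, -110-, 0--01, 0-0-1, 000--, 1-010, 1-111, 10-10, 1011-, 111-1
Minterm coverage:
  m0 ⊆ -00-0,000--
  m1 ⊆ 0--01,0-0-1,000--
  m2 ⊆ -00-0,000--
  m3 ⊆ 0-0-1,000--
  m5 ⊆ 0--01 [E]
  m11 ⊆ 0-0-1 [E]
  m13 ⊆ -1-01,-110-,0--01
  m18 ⊆ -00-0,1-010,10-10
  m22 ⊆ 10-10,1011-
  m23 ⊆ 1-111,1011-
  m25 ⊆ -1-01 [E]
  m26 ⊆ 1-010 [E]
  m29 ⊆ -1-01,-110-,111-1
  m31 ⊆ 1-111,111-1
E = {-1-01, 0--01, 0-0-1, 1-010}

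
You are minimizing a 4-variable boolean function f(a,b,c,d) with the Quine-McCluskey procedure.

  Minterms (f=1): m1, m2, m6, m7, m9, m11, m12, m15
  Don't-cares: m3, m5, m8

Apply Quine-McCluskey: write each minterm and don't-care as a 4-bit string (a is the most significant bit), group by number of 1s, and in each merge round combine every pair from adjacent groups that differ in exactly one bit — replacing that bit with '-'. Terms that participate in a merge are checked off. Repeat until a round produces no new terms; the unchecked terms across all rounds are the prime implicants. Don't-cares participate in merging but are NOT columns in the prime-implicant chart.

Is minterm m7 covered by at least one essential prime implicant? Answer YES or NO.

YES

[col 0] 0001*, 0010*, 0011*, 0101*, 0110*, 0111*, 1000*, 1001*, 1011*, 1100*, 1111*
[col 1] -001*, -011*, -111*, 0-01*, 0-10*, 0-11*, 00-1*, 001-*, 01-1*, 011-*, 1-00, 1-11*, 10-1*, 100-
[col 2] --11, -0-1, 0--1, 0-1-
Prime implicants: --11, -0-1, 0--1, 0-1-, 1-00, 100-
PI chart (minterm → PIs covering it):
  1 | -0-1,0--1
  2 | 0-1-  (sole → essential)
  6 | 0-1-  (sole → essential)
  7 | --11,0--1,0-1-
  9 | -0-1,100-
  11 | --11,-0-1
  12 | 1-00  (sole → essential)
  15 | --11  (sole → essential)
Essential prime implicants: --11, 0-1-, 1-00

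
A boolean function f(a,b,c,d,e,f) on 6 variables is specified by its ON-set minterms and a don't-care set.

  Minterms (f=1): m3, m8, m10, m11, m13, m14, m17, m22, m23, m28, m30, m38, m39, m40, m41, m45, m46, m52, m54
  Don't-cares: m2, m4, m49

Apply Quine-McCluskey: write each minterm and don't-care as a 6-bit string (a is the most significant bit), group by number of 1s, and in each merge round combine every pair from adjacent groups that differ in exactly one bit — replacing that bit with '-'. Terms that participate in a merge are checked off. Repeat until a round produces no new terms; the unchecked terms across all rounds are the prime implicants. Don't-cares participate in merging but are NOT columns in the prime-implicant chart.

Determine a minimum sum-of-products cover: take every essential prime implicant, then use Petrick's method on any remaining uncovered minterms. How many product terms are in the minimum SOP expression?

10

[col 0] 000010*, 000011*, 000100, 001000*, 001010*, 001011*, 001101*, 001110*, 010001*, 010110*, 010111*, 011100*, 011110*, 100110*, 100111*, 101000*, 101001*, 101101*, 101110*, 110001*, 110100*, 110110*
[col 1] -01000, -01101, -01110, -10001, -10110, 0-1110, 00-010*, 00-011*, 00001-*, 001-10, 0010-0, 00101-*, 01-110, 01011-, 0111-0, 1-0110, 10-110, 10011-, 101-01, 10100-, 1101-0
[col 2] 00-01-
Prime implicants: -01000, -01101, -01110, -10001, -10110, 0-1110, 00-01-, 000100, 001-10, 0010-0, 01-110, 01011-, 0111-0, 1-0110, 10-110, 10011-, 101-01, 10100-, 1101-0
PI chart (minterm → PIs covering it):
  3 | 00-01-  (sole → essential)
  8 | -01000,0010-0
  10 | 00-01-,001-10,0010-0
  11 | 00-01-  (sole → essential)
  13 | -01101  (sole → essential)
  14 | -01110,0-1110,001-10
  17 | -10001  (sole → essential)
  22 | -10110,01-110,01011-
  23 | 01011-  (sole → essential)
  28 | 0111-0  (sole → essential)
  30 | 0-1110,01-110,0111-0
  38 | 1-0110,10-110,10011-
  39 | 10011-  (sole → essential)
  40 | -01000,10100-
  41 | 101-01,10100-
  45 | -01101,101-01
  46 | -01110,10-110
  52 | 1101-0  (sole → essential)
  54 | -10110,1-0110,1101-0
Essential prime implicants: -01101, -10001, 00-01-, 01011-, 0111-0, 10011-, 1101-0
Petrick residual → -01000, -01110, 101-01
Minimum SOP uses 10 PIs: b'cd'e'f' + b'cde'f + b'cdef' + bc'd'e'f + a'b'd'e + a'bc'de + a'bcdf' + ab'c'de + ab'ce'f + abc'df'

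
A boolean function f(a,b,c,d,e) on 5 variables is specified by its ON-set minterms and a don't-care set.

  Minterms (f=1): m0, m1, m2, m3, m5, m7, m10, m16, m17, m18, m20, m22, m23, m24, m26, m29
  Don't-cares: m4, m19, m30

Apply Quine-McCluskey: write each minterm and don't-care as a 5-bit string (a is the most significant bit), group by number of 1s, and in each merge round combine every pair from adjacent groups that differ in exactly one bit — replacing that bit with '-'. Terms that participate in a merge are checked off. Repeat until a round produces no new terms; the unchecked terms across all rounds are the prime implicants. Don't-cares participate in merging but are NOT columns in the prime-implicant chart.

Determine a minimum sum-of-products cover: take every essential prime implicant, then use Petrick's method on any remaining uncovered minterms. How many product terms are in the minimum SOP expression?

size-2^0 implicants → 00000(✓)  00001(✓)  00010(✓)  00011(✓)  00100(✓)  00101(✓)  00111(✓)  01010(✓)  10000(✓)  10001(✓)  10010(✓)  10011(✓)  10100(✓)  10110(✓)  10111(✓)  11000(✓)  11010(✓)  11101  11110(✓)
size-2^1 implicants → -0000(✓)  -0001(✓)  -0010(✓)  -0011(✓)  -0100(✓)  -0111(✓)  -1010(✓)  0-010(✓)  00-00(✓)  00-01(✓)  00-11(✓)  000-0(✓)  000-1(✓)  0000-(✓)  0001-(✓)  001-1(✓)  0010-(✓)  1-000(✓)  1-010(✓)  1-110(✓)  10-00(✓)  10-10(✓)  10-11(✓)  100-0(✓)  100-1(✓)  1000-(✓)  1001-(✓)  101-0(✓)  1011-(✓)  11-10(✓)  110-0(✓)
size-2^2 implicants → --010  -0-00  -0-11  -00-0(✓)  -00-1(✓)  -000-(✓)  -001-(✓)  00--1  00-0-  000--(✓)  1--10  1-0-0  10--0  10-1-  100--(✓)
size-2^3 implicants → -00--
Unchecked terms (primes): --010, -0-00, -0-11, -00--, 00--1, 00-0-, 1--10, 1-0-0, 10--0, 10-1-, 11101
Minterm coverage:
  m0 ⊆ -0-00,-00--,00-0-
  m1 ⊆ -00--,00--1,00-0-
  m2 ⊆ --010,-00--
  m3 ⊆ -0-11,-00--,00--1
  m5 ⊆ 00--1,00-0-
  m7 ⊆ -0-11,00--1
  m10 ⊆ --010 [E]
  m16 ⊆ -0-00,-00--,1-0-0,10--0
  m17 ⊆ -00-- [E]
  m18 ⊆ --010,-00--,1--10,1-0-0,10--0,10-1-
  m20 ⊆ -0-00,10--0
  m22 ⊆ 1--10,10--0,10-1-
  m23 ⊆ -0-11,10-1-
  m24 ⊆ 1-0-0 [E]
  m26 ⊆ --010,1--10,1-0-0
  m29 ⊆ 11101 [E]
E = {--010, -00--, 1-0-0, 11101}
Petrick residual → -0-00, 00--1, 10-1-
Cover = c'de' + b'd'e' + b'c' + a'b'e + ac'e' + ab'd + abcd'e  |cover|=7

7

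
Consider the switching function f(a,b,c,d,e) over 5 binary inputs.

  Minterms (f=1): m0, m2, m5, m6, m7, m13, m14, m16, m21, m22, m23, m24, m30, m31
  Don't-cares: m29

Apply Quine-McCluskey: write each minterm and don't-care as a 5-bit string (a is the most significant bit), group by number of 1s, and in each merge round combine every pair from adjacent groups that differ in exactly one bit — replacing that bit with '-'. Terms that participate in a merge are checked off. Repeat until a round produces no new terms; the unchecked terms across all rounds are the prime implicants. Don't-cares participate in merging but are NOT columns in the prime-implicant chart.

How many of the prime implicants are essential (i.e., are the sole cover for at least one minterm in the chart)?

size-2^0 implicants → 00000(✓)  00010(✓)  00101(✓)  00110(✓)  00111(✓)  01101(✓)  01110(✓)  10000(✓)  10101(✓)  10110(✓)  10111(✓)  11000(✓)  11101(✓)  11110(✓)  11111(✓)
size-2^1 implicants → -0000  -0101(✓)  -0110(✓)  -0111(✓)  -1101(✓)  -1110(✓)  0-101(✓)  0-110(✓)  00-10  000-0  001-1(✓)  0011-(✓)  1-000  1-101(✓)  1-110(✓)  1-111(✓)  101-1(✓)  1011-(✓)  111-1(✓)  1111-(✓)
size-2^2 implicants → --101  --110  -01-1  -011-  1-1-1  1-11-
Unchecked terms (primes): --101, --110, -0000, -01-1, -011-, 00-10, 000-0, 1-000, 1-1-1, 1-11-
Minterm coverage:
  m0 ⊆ -0000,000-0
  m2 ⊆ 00-10,000-0
  m5 ⊆ --101,-01-1
  m6 ⊆ --110,-011-,00-10
  m7 ⊆ -01-1,-011-
  m13 ⊆ --101 [E]
  m14 ⊆ --110 [E]
  m16 ⊆ -0000,1-000
  m21 ⊆ --101,-01-1,1-1-1
  m22 ⊆ --110,-011-,1-11-
  m23 ⊆ -01-1,-011-,1-1-1,1-11-
  m24 ⊆ 1-000 [E]
  m30 ⊆ --110,1-11-
  m31 ⊆ 1-1-1,1-11-
E = {--101, --110, 1-000}

3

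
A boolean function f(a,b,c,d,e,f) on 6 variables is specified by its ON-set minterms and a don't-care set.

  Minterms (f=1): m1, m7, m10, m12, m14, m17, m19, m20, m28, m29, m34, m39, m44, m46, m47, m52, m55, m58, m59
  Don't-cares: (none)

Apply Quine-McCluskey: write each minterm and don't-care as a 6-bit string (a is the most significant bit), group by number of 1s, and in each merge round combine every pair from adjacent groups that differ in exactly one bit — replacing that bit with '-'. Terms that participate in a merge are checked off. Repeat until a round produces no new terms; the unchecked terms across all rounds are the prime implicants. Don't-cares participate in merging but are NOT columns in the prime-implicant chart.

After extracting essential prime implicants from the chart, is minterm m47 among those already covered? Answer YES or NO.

Round 0: 000001✓ 000111✓ 001010✓ 001100✓ 001110✓ 010001✓ 010011✓ 010100✓ 011100✓ 011101✓ 100010 100111✓ 101100✓ 101110✓ 101111✓ 110100✓ 110111✓ 111010✓ 111011✓
Round 1: -00111 -01100✓ -01110✓ -10100 0-0001 0-1100 001-10 0011-0✓ 01-100 0100-1 01110- 1-0111 10-111 1011-0✓ 10111- 11101-
Round 2: -011-0
PIs = {-00111, -011-0, -10100, 0-0001, 0-1100, 001-10, 01-100, 0100-1, 01110-, 1-0111, 10-111, 100010, 10111-, 11101-}
Coverage chart:
  m1: 0-0001 ←essential
  m7: -00111 ←essential
  m10: 001-10 ←essential
  m12: -011-0,0-1100
  m14: -011-0,001-10
  m17: 0-0001,0100-1
  m19: 0100-1 ←essential
  m20: -10100,01-100
  m28: 0-1100,01-100,01110-
  m29: 01110- ←essential
  m34: 100010 ←essential
  m39: -00111,1-0111,10-111
  m44: -011-0 ←essential
  m46: -011-0,10111-
  m47: 10-111,10111-
  m52: -10100 ←essential
  m55: 1-0111 ←essential
  m58: 11101- ←essential
  m59: 11101- ←essential
Essential: -00111, -011-0, -10100, 0-0001, 001-10, 0100-1, 01110-, 1-0111, 100010, 11101-

NO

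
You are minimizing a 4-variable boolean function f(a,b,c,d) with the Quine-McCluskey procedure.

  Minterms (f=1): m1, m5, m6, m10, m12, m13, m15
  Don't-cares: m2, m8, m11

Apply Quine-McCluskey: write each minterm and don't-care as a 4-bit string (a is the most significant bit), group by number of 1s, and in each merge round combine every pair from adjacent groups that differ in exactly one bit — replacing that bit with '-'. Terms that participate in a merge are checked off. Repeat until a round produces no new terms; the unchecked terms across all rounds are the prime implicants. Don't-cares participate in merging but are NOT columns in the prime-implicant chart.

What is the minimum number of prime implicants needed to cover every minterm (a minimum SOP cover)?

size-2^0 implicants → 0001(✓)  0010(✓)  0101(✓)  0110(✓)  1000(✓)  1010(✓)  1011(✓)  1100(✓)  1101(✓)  1111(✓)
size-2^1 implicants → -010  -101  0-01  0-10  1-00  1-11  10-0  101-  11-1  110-
Unchecked terms (primes): -010, -101, 0-01, 0-10, 1-00, 1-11, 10-0, 101-, 11-1, 110-
Minterm coverage:
  m1 ⊆ 0-01 [E]
  m5 ⊆ -101,0-01
  m6 ⊆ 0-10 [E]
  m10 ⊆ -010,10-0,101-
  m12 ⊆ 1-00,110-
  m13 ⊆ -101,11-1,110-
  m15 ⊆ 1-11,11-1
E = {0-01, 0-10}
Petrick residual → -010, 1-00, 11-1
Cover = b'cd' + a'c'd + a'cd' + ac'd' + abd  |cover|=5

5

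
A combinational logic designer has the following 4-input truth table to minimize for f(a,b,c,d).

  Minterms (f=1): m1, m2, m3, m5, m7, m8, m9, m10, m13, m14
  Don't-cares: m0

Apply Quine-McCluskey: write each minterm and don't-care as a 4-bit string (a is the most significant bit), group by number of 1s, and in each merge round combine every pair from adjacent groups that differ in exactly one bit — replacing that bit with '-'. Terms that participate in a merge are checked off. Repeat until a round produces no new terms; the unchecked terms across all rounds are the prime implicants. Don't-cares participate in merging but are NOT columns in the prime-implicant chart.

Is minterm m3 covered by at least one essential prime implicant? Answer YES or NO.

Round 0: 0000✓ 0001✓ 0010✓ 0011✓ 0101✓ 0111✓ 1000✓ 1001✓ 1010✓ 1101✓ 1110✓
Round 1: -000✓ -001✓ -010✓ -101✓ 0-01✓ 0-11✓ 00-0✓ 00-1✓ 000-✓ 001-✓ 01-1✓ 1-01✓ 1-10 10-0✓ 100-✓
Round 2: --01 -0-0 -00- 0--1 00--
PIs = {--01, -0-0, -00-, 0--1, 00--, 1-10}
Coverage chart:
  m1: --01,-00-,0--1,00--
  m2: -0-0,00--
  m3: 0--1,00--
  m5: --01,0--1
  m7: 0--1 ←essential
  m8: -0-0,-00-
  m9: --01,-00-
  m10: -0-0,1-10
  m13: --01 ←essential
  m14: 1-10 ←essential
Essential: --01, 0--1, 1-10

YES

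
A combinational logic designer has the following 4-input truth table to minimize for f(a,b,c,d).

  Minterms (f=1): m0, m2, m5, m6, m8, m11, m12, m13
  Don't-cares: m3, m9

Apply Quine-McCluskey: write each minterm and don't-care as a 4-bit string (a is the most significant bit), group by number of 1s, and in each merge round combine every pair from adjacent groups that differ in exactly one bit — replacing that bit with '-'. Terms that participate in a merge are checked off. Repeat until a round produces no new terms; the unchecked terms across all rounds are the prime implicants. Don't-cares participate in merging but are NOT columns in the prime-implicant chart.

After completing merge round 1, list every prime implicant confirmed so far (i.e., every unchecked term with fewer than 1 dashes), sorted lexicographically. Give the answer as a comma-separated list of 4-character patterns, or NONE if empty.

NONE

[col 0] 0000*, 0010*, 0011*, 0101*, 0110*, 1000*, 1001*, 1011*, 1100*, 1101*
[col 1] -000, -011, -101, 0-10, 00-0, 001-, 1-00*, 1-01*, 10-1, 100-*, 110-*
[col 2] 1-0-
Prime implicants: -000, -011, -101, 0-10, 00-0, 001-, 1-0-, 10-1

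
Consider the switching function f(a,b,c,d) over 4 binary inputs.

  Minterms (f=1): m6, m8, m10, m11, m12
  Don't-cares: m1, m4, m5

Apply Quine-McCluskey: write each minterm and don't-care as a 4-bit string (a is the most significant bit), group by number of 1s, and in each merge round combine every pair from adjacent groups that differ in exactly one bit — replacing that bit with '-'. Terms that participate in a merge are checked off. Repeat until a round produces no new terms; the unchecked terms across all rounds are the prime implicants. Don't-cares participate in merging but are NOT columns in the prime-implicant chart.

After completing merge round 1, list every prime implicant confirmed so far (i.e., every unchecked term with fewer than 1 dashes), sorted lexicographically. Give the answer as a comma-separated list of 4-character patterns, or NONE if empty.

Round 0: 0001✓ 0100✓ 0101✓ 0110✓ 1000✓ 1010✓ 1011✓ 1100✓
Round 1: -100 0-01 01-0 010- 1-00 10-0 101-
PIs = {-100, 0-01, 01-0, 010-, 1-00, 10-0, 101-}

NONE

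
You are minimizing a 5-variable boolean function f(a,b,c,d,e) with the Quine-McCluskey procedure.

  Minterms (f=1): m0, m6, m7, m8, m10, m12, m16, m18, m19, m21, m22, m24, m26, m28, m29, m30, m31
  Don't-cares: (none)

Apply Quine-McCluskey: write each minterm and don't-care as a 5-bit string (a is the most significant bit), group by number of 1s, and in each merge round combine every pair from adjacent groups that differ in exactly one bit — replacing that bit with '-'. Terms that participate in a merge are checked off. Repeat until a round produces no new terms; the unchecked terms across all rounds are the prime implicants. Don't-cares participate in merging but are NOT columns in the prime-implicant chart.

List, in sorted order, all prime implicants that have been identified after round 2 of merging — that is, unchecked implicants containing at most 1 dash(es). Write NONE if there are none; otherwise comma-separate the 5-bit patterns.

size-2^0 implicants → 00000(✓)  00110(✓)  00111(✓)  01000(✓)  01010(✓)  01100(✓)  10000(✓)  10010(✓)  10011(✓)  10101(✓)  10110(✓)  11000(✓)  11010(✓)  11100(✓)  11101(✓)  11110(✓)  11111(✓)
size-2^1 implicants → -0000(✓)  -0110  -1000(✓)  -1010(✓)  -1100(✓)  0-000(✓)  0011-  01-00(✓)  010-0(✓)  1-000(✓)  1-010(✓)  1-101  1-110(✓)  10-10(✓)  100-0(✓)  1001-  11-00(✓)  11-10(✓)  110-0(✓)  111-0(✓)  111-1(✓)  1110-(✓)  1111-(✓)
size-2^2 implicants → --000  -1-00  -10-0  1--10  1-0-0  11--0  111--
Unchecked terms (primes): --000, -0110, -1-00, -10-0, 0011-, 1--10, 1-0-0, 1-101, 1001-, 11--0, 111--

-0110, 0011-, 1-101, 1001-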